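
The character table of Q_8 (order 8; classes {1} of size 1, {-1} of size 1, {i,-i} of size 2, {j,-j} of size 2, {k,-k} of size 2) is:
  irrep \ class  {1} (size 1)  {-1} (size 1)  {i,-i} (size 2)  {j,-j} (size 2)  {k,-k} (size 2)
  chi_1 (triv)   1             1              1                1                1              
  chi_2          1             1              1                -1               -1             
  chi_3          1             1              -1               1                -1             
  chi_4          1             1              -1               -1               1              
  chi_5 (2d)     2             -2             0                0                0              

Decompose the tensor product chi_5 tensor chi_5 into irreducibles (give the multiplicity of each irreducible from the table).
chi_5 tensor chi_5 = chi_1 + chi_2 + chi_3 + chi_4 (all other irreducibles have multiplicity 0).

The character of a tensor product is the pointwise product (chi_5 * chi_5)(C) = chi_5(C) * chi_5(C):
  {1}: (2)*(2), {-1}: (-2)*(-2), {i,-i}: (0)*(0), {j,-j}: (0)*(0), {k,-k}: (0)*(0)
so (chi_5 * chi_5) takes values
  {1} -> 4, {-1} -> 4, {i,-i} -> 0, {j,-j} -> 0, {k,-k} -> 0.
Now take the inner product of this character with each irreducible chi from the table, <chi_5*chi_5, chi> = (1/8) sum_C |C| (chi_5*chi_5)(C) conj(chi(C)):
  <chi_5*chi_5, chi_1> = (1/8)[1*(4)*conj(1) + 1*(4)*conj(1) + 2*(0)*conj(1) + 2*(0)*conj(1) + 2*(0)*conj(1)]
      = (1/8)[(4) + (4) + (0) + (0) + (0)] = 8/8 = 1
  <chi_5*chi_5, chi_2> = (1/8)[1*(4)*conj(1) + 1*(4)*conj(1) + 2*(0)*conj(1) + 2*(0)*conj(-1) + 2*(0)*conj(-1)]
      = (1/8)[(4) + (4) + (0) + (0) + (0)] = 8/8 = 1
  <chi_5*chi_5, chi_3> = (1/8)[1*(4)*conj(1) + 1*(4)*conj(1) + 2*(0)*conj(-1) + 2*(0)*conj(1) + 2*(0)*conj(-1)]
      = (1/8)[(4) + (4) + (0) + (0) + (0)] = 8/8 = 1
  <chi_5*chi_5, chi_4> = (1/8)[1*(4)*conj(1) + 1*(4)*conj(1) + 2*(0)*conj(-1) + 2*(0)*conj(-1) + 2*(0)*conj(1)]
      = (1/8)[(4) + (4) + (0) + (0) + (0)] = 8/8 = 1
  <chi_5*chi_5, chi_5> = (1/8)[1*(4)*conj(2) + 1*(4)*conj(-2) + 2*(0)*conj(0) + 2*(0)*conj(0) + 2*(0)*conj(0)]
      = (1/8)[(8) + (-8) + (0) + (0) + (0)] = 0/8 = 0
Hence the multiplicities are chi_1: 1, chi_2: 1, chi_3: 1, chi_4: 1. Dimension check: dim(chi_5)*dim(chi_5) = 2*2 = 4 and sum (mult * dim) = 1*1 + 1*1 + 1*1 + 1*1 = 4.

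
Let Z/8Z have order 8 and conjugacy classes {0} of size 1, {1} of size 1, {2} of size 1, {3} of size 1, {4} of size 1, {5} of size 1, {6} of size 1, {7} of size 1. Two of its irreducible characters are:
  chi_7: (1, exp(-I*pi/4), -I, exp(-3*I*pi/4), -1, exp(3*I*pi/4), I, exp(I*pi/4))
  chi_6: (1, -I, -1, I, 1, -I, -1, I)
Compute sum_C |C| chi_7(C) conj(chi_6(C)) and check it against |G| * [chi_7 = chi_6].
Sum = 0; so <chi_7, chi_6> = 0 (distinct irreducibles are orthogonal).

Solution. Compute term by term over conjugacy classes (|C| * chi_7(C) * conj(chi_6(C))):
  1*(1)*conj(1) + 1*(exp(-I*pi/4))*conj(-I) + 1*(-I)*conj(-1) + 1*(exp(-3*I*pi/4))*conj(I) + 1*(-1)*conj(1) + 1*(exp(3*I*pi/4))*conj(-I) + 1*(I)*conj(-1) + 1*(exp(I*pi/4))*conj(I)
  = (1) + (exp(I*pi/4)) + (I) + (-exp(-I*pi/4)) + (-1) + (exp(-3*I*pi/4)) + (-I) + (-exp(3*I*pi/4))
  = 0.
(Exp terms are combined using exp(i*s)*conj(exp(i*t)) = exp(i*(s-t)), and sums of them are collapsed using the identity that for every m > 1 the m distinct m-th roots of unity sum to 0, e.g. 1 + exp(2*I*pi/3) + exp(-2*I*pi/3) = 0.)
Dividing by |G| = 8 gives 0/8 = 0, matching the row-orthogonality relation <chi_7, chi_6> = [chi_7 = chi_6].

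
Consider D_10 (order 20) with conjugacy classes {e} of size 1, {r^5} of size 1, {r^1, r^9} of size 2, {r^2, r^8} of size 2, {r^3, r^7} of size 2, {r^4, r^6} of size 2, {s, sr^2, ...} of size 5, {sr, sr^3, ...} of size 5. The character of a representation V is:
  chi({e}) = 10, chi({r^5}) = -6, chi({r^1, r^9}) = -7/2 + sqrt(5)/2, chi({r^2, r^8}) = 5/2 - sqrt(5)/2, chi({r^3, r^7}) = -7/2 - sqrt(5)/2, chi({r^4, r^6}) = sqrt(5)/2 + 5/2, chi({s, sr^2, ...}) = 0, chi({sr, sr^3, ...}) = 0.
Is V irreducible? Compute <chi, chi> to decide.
Not irreducible (reducible): <chi, chi> = 11 > 1.

<chi, chi> = (1/|G|) sum_C |C| * |chi(C)|^2 = (1/20)[1*|10|^2 + 1*|-6|^2 + 2*|-7/2 + sqrt(5)/2|^2 + 2*|5/2 - sqrt(5)/2|^2 + 2*|-7/2 - sqrt(5)/2|^2 + 2*|sqrt(5)/2 + 5/2|^2 + 5*|0|^2 + 5*|0|^2]
  = (1/20)[(100) + (36) + (27 - 7*sqrt(5)) + (15 - 5*sqrt(5)) + (7*sqrt(5) + 27) + (5*sqrt(5) + 15) + (0) + (0)] = 220/20 = 11.
A character is irreducible iff <chi, chi> = 1, so this representation is reducible.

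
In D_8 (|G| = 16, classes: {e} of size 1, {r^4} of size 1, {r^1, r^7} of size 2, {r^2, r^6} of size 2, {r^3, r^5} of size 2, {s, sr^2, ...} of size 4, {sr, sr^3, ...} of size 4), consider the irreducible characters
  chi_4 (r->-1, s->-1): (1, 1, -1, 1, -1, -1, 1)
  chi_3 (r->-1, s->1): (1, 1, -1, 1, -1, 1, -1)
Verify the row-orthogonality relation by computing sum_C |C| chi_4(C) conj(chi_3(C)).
Sum = 0; so <chi_4, chi_3> = 0 (distinct irreducibles are orthogonal).

Explanation: Compute term by term over conjugacy classes (|C| * chi_4(C) * conj(chi_3(C))):
  1*(1)*conj(1) + 1*(1)*conj(1) + 2*(-1)*conj(-1) + 2*(1)*conj(1) + 2*(-1)*conj(-1) + 4*(-1)*conj(1) + 4*(1)*conj(-1)
  = (1) + (1) + (2) + (2) + (2) + (-4) + (-4)
  = 0.
Dividing by |G| = 16 gives 0/16 = 0, matching the row-orthogonality relation <chi_4, chi_3> = [chi_4 = chi_3].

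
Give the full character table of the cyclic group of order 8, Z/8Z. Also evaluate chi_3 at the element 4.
Character table of Z/8Z (irreps indexed chi_0,...,chi_7 with chi_k(m) = zeta_8^(k*m), zeta_8 = exp(2*pi*i/8)):
  irrep \ class  {0} (size 1)  {1} (size 1)    {2} (size 1)  {3} (size 1)    {4} (size 1)  {5} (size 1)    {6} (size 1)  {7} (size 1)  
  chi_0          1             1               1             1               1             1               1             1             
  chi_1          1             exp(I*pi/4)     I             exp(3*I*pi/4)   -1            exp(-3*I*pi/4)  -I            exp(-I*pi/4)  
  chi_2          1             I               -1            -I              1             I               -1            -I            
  chi_3          1             exp(3*I*pi/4)   -I            exp(I*pi/4)     -1            exp(-I*pi/4)    I             exp(-3*I*pi/4)
  chi_4          1             -1              1             -1              1             -1              1             -1            
  chi_5          1             exp(-3*I*pi/4)  I             exp(-I*pi/4)    -1            exp(I*pi/4)     -I            exp(3*I*pi/4) 
  chi_6          1             -I              -1            I               1             -I              -1            I             
  chi_7          1             exp(-I*pi/4)    -I            exp(-3*I*pi/4)  -1            exp(3*I*pi/4)   I             exp(I*pi/4)   

Spot check: chi_3(4) = zeta_8^(3*4) = zeta_8^12 = -1.

Reasoning: Z/8Z is abelian, so all 8 irreducible complex representations are 1-dimensional. They are given by chi_k(m) = zeta_8^(k*m) for k = 0,...,7. Row orthogonality: sum_m chi_k(m) conj(chi_l(m)) = 8 * [k = l].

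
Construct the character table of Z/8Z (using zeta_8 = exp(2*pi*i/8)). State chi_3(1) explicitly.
Character table of Z/8Z (irreps indexed chi_0,...,chi_7 with chi_k(m) = zeta_8^(k*m), zeta_8 = exp(2*pi*i/8)):
  irrep \ class  {0} (size 1)  {1} (size 1)    {2} (size 1)  {3} (size 1)    {4} (size 1)  {5} (size 1)    {6} (size 1)  {7} (size 1)  
  chi_0          1             1               1             1               1             1               1             1             
  chi_1          1             exp(I*pi/4)     I             exp(3*I*pi/4)   -1            exp(-3*I*pi/4)  -I            exp(-I*pi/4)  
  chi_2          1             I               -1            -I              1             I               -1            -I            
  chi_3          1             exp(3*I*pi/4)   -I            exp(I*pi/4)     -1            exp(-I*pi/4)    I             exp(-3*I*pi/4)
  chi_4          1             -1              1             -1              1             -1              1             -1            
  chi_5          1             exp(-3*I*pi/4)  I             exp(-I*pi/4)    -1            exp(I*pi/4)     -I            exp(3*I*pi/4) 
  chi_6          1             -I              -1            I               1             -I              -1            I             
  chi_7          1             exp(-I*pi/4)    -I            exp(-3*I*pi/4)  -1            exp(3*I*pi/4)   I             exp(I*pi/4)   

Spot check: chi_3(1) = zeta_8^(3*1) = zeta_8^3 = exp(3*I*pi/4).

Reasoning: Z/8Z is abelian, so all 8 irreducible complex representations are 1-dimensional. They are given by chi_k(m) = zeta_8^(k*m) for k = 0,...,7. Row orthogonality: sum_m chi_k(m) conj(chi_l(m)) = 8 * [k = l].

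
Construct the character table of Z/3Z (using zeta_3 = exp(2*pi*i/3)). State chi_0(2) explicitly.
Character table of Z/3Z (irreps indexed chi_0,...,chi_2 with chi_k(m) = zeta_3^(k*m), zeta_3 = exp(2*pi*i/3)):
  irrep \ class  {0} (size 1)  {1} (size 1)    {2} (size 1)  
  chi_0          1             1               1             
  chi_1          1             exp(2*I*pi/3)   exp(-2*I*pi/3)
  chi_2          1             exp(-2*I*pi/3)  exp(2*I*pi/3) 

Spot check: chi_0(2) = zeta_3^(0*2) = zeta_3^0 = 1.

Why: Z/3Z is abelian, so all 3 irreducible complex representations are 1-dimensional. They are given by chi_k(m) = zeta_3^(k*m) for k = 0,...,2. Row orthogonality: sum_m chi_k(m) conj(chi_l(m)) = 3 * [k = l].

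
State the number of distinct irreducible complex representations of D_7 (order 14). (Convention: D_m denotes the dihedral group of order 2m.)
5

Reasoning: The number of irreducible complex representations of a finite group equals its number of conjugacy classes. D_7 has 5 conjugacy classes ((n+3)/2 for n odd), so D_7 (order 14) has exactly 5 irreducible complex representations.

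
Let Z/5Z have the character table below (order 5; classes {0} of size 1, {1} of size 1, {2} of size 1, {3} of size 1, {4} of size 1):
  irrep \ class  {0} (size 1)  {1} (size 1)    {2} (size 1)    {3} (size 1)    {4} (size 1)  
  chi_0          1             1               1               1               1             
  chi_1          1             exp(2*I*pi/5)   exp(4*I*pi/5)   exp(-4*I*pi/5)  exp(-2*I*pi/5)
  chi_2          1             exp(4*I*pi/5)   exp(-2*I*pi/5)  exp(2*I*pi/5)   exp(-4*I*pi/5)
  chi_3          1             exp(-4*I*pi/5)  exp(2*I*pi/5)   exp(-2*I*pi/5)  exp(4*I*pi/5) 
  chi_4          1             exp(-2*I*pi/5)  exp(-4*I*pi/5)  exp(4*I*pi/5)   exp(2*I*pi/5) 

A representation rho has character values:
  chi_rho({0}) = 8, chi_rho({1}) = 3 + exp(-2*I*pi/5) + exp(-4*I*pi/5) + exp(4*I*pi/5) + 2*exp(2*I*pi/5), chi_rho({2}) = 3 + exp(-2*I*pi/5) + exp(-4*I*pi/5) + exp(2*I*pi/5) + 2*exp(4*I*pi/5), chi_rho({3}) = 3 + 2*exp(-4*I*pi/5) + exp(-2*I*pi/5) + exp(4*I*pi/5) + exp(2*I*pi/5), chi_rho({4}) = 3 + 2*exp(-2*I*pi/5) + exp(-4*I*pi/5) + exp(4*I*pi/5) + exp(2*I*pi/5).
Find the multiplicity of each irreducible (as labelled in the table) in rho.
Multiplicities: chi_0: 3, chi_1: 2, chi_2: 1, chi_3: 1, chi_4: 1.

Why: Use <chi_rho, chi> = (1/|G|) sum_C |C| * chi_rho(C) * conj(chi(C)) with |G| = 5 for each irreducible chi in the table:
  <chi_rho, chi_0> = (1/5)[1*(8)*conj(1) + 1*(3 + exp(-2*I*pi/5) + exp(-4*I*pi/5) + exp(4*I*pi/5) + 2*exp(2*I*pi/5))*conj(1) + 1*(3 + exp(-2*I*pi/5) + exp(-4*I*pi/5) + exp(2*I*pi/5) + 2*exp(4*I*pi/5))*conj(1) + 1*(3 + 2*exp(-4*I*pi/5) + exp(-2*I*pi/5) + exp(4*I*pi/5) + exp(2*I*pi/5))*conj(1) + 1*(3 + 2*exp(-2*I*pi/5) + exp(-4*I*pi/5) + exp(4*I*pi/5) + exp(2*I*pi/5))*conj(1)]
      = (1/5)[(8) + (3 + exp(-2*I*pi/5) + exp(-4*I*pi/5) + exp(4*I*pi/5) + 2*exp(2*I*pi/5)) + (3 + exp(-2*I*pi/5) + exp(-4*I*pi/5) + exp(2*I*pi/5) + 2*exp(4*I*pi/5)) + (3 + 2*exp(-4*I*pi/5) + exp(-2*I*pi/5) + exp(4*I*pi/5) + exp(2*I*pi/5)) + (3 + 2*exp(-2*I*pi/5) + exp(-4*I*pi/5) + exp(4*I*pi/5) + exp(2*I*pi/5))] = 15/5 = 3
  <chi_rho, chi_1> = (1/5)[1*(8)*conj(1) + 1*(3 + exp(-2*I*pi/5) + exp(-4*I*pi/5) + exp(4*I*pi/5) + 2*exp(2*I*pi/5))*conj(exp(2*I*pi/5)) + 1*(3 + exp(-2*I*pi/5) + exp(-4*I*pi/5) + exp(2*I*pi/5) + 2*exp(4*I*pi/5))*conj(exp(4*I*pi/5)) + 1*(3 + 2*exp(-4*I*pi/5) + exp(-2*I*pi/5) + exp(4*I*pi/5) + exp(2*I*pi/5))*conj(exp(-4*I*pi/5)) + 1*(3 + 2*exp(-2*I*pi/5) + exp(-4*I*pi/5) + exp(4*I*pi/5) + exp(2*I*pi/5))*conj(exp(-2*I*pi/5))]
      = (1/5)[(8) + (2 + 3*exp(-2*I*pi/5) + exp(-4*I*pi/5) + exp(4*I*pi/5) + exp(2*I*pi/5)) + (2 + 3*exp(-4*I*pi/5) + exp(-2*I*pi/5) + exp(4*I*pi/5) + exp(2*I*pi/5)) + (2 + exp(-2*I*pi/5) + exp(-4*I*pi/5) + exp(2*I*pi/5) + 3*exp(4*I*pi/5)) + (2 + exp(-2*I*pi/5) + exp(-4*I*pi/5) + exp(4*I*pi/5) + 3*exp(2*I*pi/5))] = 10/5 = 2
  <chi_rho, chi_2> = (1/5)[1*(8)*conj(1) + 1*(3 + exp(-2*I*pi/5) + exp(-4*I*pi/5) + exp(4*I*pi/5) + 2*exp(2*I*pi/5))*conj(exp(4*I*pi/5)) + 1*(3 + exp(-2*I*pi/5) + exp(-4*I*pi/5) + exp(2*I*pi/5) + 2*exp(4*I*pi/5))*conj(exp(-2*I*pi/5)) + 1*(3 + 2*exp(-4*I*pi/5) + exp(-2*I*pi/5) + exp(4*I*pi/5) + exp(2*I*pi/5))*conj(exp(2*I*pi/5)) + 1*(3 + 2*exp(-2*I*pi/5) + exp(-4*I*pi/5) + exp(4*I*pi/5) + exp(2*I*pi/5))*conj(exp(-4*I*pi/5))]
      = (1/5)[(8) + (1 + 2*exp(-2*I*pi/5) + 3*exp(-4*I*pi/5) + exp(4*I*pi/5) + exp(2*I*pi/5)) + (1 + 2*exp(-4*I*pi/5) + exp(-2*I*pi/5) + exp(4*I*pi/5) + 3*exp(2*I*pi/5)) + (1 + 3*exp(-2*I*pi/5) + exp(-4*I*pi/5) + exp(2*I*pi/5) + 2*exp(4*I*pi/5)) + (1 + exp(-2*I*pi/5) + exp(-4*I*pi/5) + 3*exp(4*I*pi/5) + 2*exp(2*I*pi/5))] = 5/5 = 1
  <chi_rho, chi_3> = (1/5)[1*(8)*conj(1) + 1*(3 + exp(-2*I*pi/5) + exp(-4*I*pi/5) + exp(4*I*pi/5) + 2*exp(2*I*pi/5))*conj(exp(-4*I*pi/5)) + 1*(3 + exp(-2*I*pi/5) + exp(-4*I*pi/5) + exp(2*I*pi/5) + 2*exp(4*I*pi/5))*conj(exp(2*I*pi/5)) + 1*(3 + 2*exp(-4*I*pi/5) + exp(-2*I*pi/5) + exp(4*I*pi/5) + exp(2*I*pi/5))*conj(exp(-2*I*pi/5)) + 1*(3 + 2*exp(-2*I*pi/5) + exp(-4*I*pi/5) + exp(4*I*pi/5) + exp(2*I*pi/5))*conj(exp(4*I*pi/5))]
      = (1/5)[(8) + (1 + 2*exp(-4*I*pi/5) + exp(-2*I*pi/5) + exp(2*I*pi/5) + 3*exp(4*I*pi/5)) + (1 + 3*exp(-2*I*pi/5) + exp(-4*I*pi/5) + exp(4*I*pi/5) + 2*exp(2*I*pi/5)) + (1 + 2*exp(-2*I*pi/5) + exp(-4*I*pi/5) + exp(4*I*pi/5) + 3*exp(2*I*pi/5)) + (1 + 3*exp(-4*I*pi/5) + exp(-2*I*pi/5) + exp(2*I*pi/5) + 2*exp(4*I*pi/5))] = 5/5 = 1
  <chi_rho, chi_4> = (1/5)[1*(8)*conj(1) + 1*(3 + exp(-2*I*pi/5) + exp(-4*I*pi/5) + exp(4*I*pi/5) + 2*exp(2*I*pi/5))*conj(exp(-2*I*pi/5)) + 1*(3 + exp(-2*I*pi/5) + exp(-4*I*pi/5) + exp(2*I*pi/5) + 2*exp(4*I*pi/5))*conj(exp(-4*I*pi/5)) + 1*(3 + 2*exp(-4*I*pi/5) + exp(-2*I*pi/5) + exp(4*I*pi/5) + exp(2*I*pi/5))*conj(exp(4*I*pi/5)) + 1*(3 + 2*exp(-2*I*pi/5) + exp(-4*I*pi/5) + exp(4*I*pi/5) + exp(2*I*pi/5))*conj(exp(2*I*pi/5))]
      = (1/5)[(8) + (1 + exp(-2*I*pi/5) + exp(-4*I*pi/5) + 2*exp(4*I*pi/5) + 3*exp(2*I*pi/5)) + (1 + 2*exp(-2*I*pi/5) + exp(-4*I*pi/5) + exp(2*I*pi/5) + 3*exp(4*I*pi/5)) + (1 + 3*exp(-4*I*pi/5) + exp(-2*I*pi/5) + exp(4*I*pi/5) + 2*exp(2*I*pi/5)) + (1 + 3*exp(-2*I*pi/5) + 2*exp(-4*I*pi/5) + exp(4*I*pi/5) + exp(2*I*pi/5))] = 5/5 = 1
(Exp terms are combined using exp(i*s)*conj(exp(i*t)) = exp(i*(s-t)), and sums of them are collapsed using the identity that for every m > 1 the m distinct m-th roots of unity sum to 0, e.g. 1 + exp(2*I*pi/3) + exp(-2*I*pi/3) = 0.)
Dimension check: dim(rho) = sum (mult * dim) = 3*1 + 2*1 + 1*1 + 1*1 + 1*1 = 8 = chi_rho(e) = 8.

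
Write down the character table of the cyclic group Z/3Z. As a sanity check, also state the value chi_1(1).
Character table of Z/3Z (irreps indexed chi_0,...,chi_2 with chi_k(m) = zeta_3^(k*m), zeta_3 = exp(2*pi*i/3)):
  irrep \ class  {0} (size 1)  {1} (size 1)    {2} (size 1)  
  chi_0          1             1               1             
  chi_1          1             exp(2*I*pi/3)   exp(-2*I*pi/3)
  chi_2          1             exp(-2*I*pi/3)  exp(2*I*pi/3) 

Spot check: chi_1(1) = zeta_3^(1*1) = zeta_3^1 = exp(2*I*pi/3).

Explanation: Z/3Z is abelian, so all 3 irreducible complex representations are 1-dimensional. They are given by chi_k(m) = zeta_3^(k*m) for k = 0,...,2. Row orthogonality: sum_m chi_k(m) conj(chi_l(m)) = 3 * [k = l].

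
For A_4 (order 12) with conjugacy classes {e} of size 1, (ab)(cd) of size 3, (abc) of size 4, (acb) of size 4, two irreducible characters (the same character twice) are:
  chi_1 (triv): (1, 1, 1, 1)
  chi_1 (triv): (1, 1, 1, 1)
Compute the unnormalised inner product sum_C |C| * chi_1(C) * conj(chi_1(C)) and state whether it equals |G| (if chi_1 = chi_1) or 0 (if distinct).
Sum = 12 = |G| = 12; so <chi_1, chi_1> = 1 (norm-1 confirms irreducibility).

Details: Compute term by term over conjugacy classes (|C| * chi_1(C) * conj(chi_1(C))):
  1*(1)*conj(1) + 3*(1)*conj(1) + 4*(1)*conj(1) + 4*(1)*conj(1)
  = (1) + (3) + (4) + (4)
  = 12.
(Exp terms are combined using exp(i*s)*conj(exp(i*t)) = exp(i*(s-t)), and sums of them are collapsed using the identity that for every m > 1 the m distinct m-th roots of unity sum to 0, e.g. 1 + exp(2*I*pi/3) + exp(-2*I*pi/3) = 0.)
Dividing by |G| = 12 gives 12/12 = 1, matching the row-orthogonality relation <chi_1, chi_1> = [chi_1 = chi_1].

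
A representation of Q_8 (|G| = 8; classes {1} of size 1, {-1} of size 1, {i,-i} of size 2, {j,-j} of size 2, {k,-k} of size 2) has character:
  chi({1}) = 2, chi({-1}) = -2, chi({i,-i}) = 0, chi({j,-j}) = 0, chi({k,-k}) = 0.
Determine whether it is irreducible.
Irreducible: <chi, chi> = 1.

Derivation: <chi, chi> = (1/|G|) sum_C |C| * |chi(C)|^2 = (1/8)[1*|2|^2 + 1*|-2|^2 + 2*|0|^2 + 2*|0|^2 + 2*|0|^2]
  = (1/8)[(4) + (4) + (0) + (0) + (0)] = 8/8 = 1.
A character is irreducible iff <chi, chi> = 1, so this representation is irreducible.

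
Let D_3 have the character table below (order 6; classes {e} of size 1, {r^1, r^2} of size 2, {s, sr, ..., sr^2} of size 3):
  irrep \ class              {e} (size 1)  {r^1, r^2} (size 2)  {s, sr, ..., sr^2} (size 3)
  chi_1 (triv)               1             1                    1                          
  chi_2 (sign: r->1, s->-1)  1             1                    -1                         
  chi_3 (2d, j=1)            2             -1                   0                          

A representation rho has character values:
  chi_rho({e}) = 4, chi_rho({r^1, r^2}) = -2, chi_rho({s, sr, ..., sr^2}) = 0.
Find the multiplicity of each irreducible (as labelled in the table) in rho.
Multiplicities: chi_1: 0, chi_2: 0, chi_3: 2.

Reasoning: Use <chi_rho, chi> = (1/|G|) sum_C |C| * chi_rho(C) * conj(chi(C)) with |G| = 6 for each irreducible chi in the table:
  <chi_rho, chi_1> = (1/6)[1*(4)*conj(1) + 2*(-2)*conj(1) + 3*(0)*conj(1)]
      = (1/6)[(4) + (-4) + (0)] = 0/6 = 0
  <chi_rho, chi_2> = (1/6)[1*(4)*conj(1) + 2*(-2)*conj(1) + 3*(0)*conj(-1)]
      = (1/6)[(4) + (-4) + (0)] = 0/6 = 0
  <chi_rho, chi_3> = (1/6)[1*(4)*conj(2) + 2*(-2)*conj(-1) + 3*(0)*conj(0)]
      = (1/6)[(8) + (4) + (0)] = 12/6 = 2
Dimension check: dim(rho) = sum (mult * dim) = 0*1 + 0*1 + 2*2 = 4 = chi_rho(e) = 4.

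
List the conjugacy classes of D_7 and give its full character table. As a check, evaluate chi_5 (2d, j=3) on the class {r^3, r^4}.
Conjugacy classes: {e} of size 1, {r^1, r^6} of size 2, {r^2, r^5} of size 2, {r^3, r^4} of size 2, {s, sr, ..., sr^6} of size 7.
Character table:
  irrep \ class              {e} (size 1)  {r^1, r^6} (size 2)  {r^2, r^5} (size 2)  {r^3, r^4} (size 2)  {s, sr, ..., sr^6} (size 7)
  chi_1 (triv)               1             1                    1                    1                    1                          
  chi_2 (sign: r->1, s->-1)  1             1                    1                    1                    -1                         
  chi_3 (2d, j=1)            2             2*cos(2*pi/7)        -2*cos(3*pi/7)       -2*cos(pi/7)         0                          
  chi_4 (2d, j=2)            2             -2*cos(3*pi/7)       -2*cos(pi/7)         2*cos(2*pi/7)        0                          
  chi_5 (2d, j=3)            2             -2*cos(pi/7)         2*cos(2*pi/7)        -2*cos(3*pi/7)       0                          

Spot check: chi_5 (2d, j=3) on {r^3, r^4} = -2*cos(3*pi/7).

Justification: D_7 has order 2*7 = 14 with 5 conjugacy classes, hence 5 irreducibles. Sum of squared dims 1 + 1 + 4 + 4 + 4 = 14 = |G|. Linear characters come from the abelianisation; the 2-dimensional irreps have character r^k -> 2*cos(2*pi*j*k/7), reflections -> 0.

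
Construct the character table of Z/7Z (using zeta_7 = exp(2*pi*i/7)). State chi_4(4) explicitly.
Character table of Z/7Z (irreps indexed chi_0,...,chi_6 with chi_k(m) = zeta_7^(k*m), zeta_7 = exp(2*pi*i/7)):
  irrep \ class  {0} (size 1)  {1} (size 1)    {2} (size 1)    {3} (size 1)    {4} (size 1)    {5} (size 1)    {6} (size 1)  
  chi_0          1             1               1               1               1               1               1             
  chi_1          1             exp(2*I*pi/7)   exp(4*I*pi/7)   exp(6*I*pi/7)   exp(-6*I*pi/7)  exp(-4*I*pi/7)  exp(-2*I*pi/7)
  chi_2          1             exp(4*I*pi/7)   exp(-6*I*pi/7)  exp(-2*I*pi/7)  exp(2*I*pi/7)   exp(6*I*pi/7)   exp(-4*I*pi/7)
  chi_3          1             exp(6*I*pi/7)   exp(-2*I*pi/7)  exp(4*I*pi/7)   exp(-4*I*pi/7)  exp(2*I*pi/7)   exp(-6*I*pi/7)
  chi_4          1             exp(-6*I*pi/7)  exp(2*I*pi/7)   exp(-4*I*pi/7)  exp(4*I*pi/7)   exp(-2*I*pi/7)  exp(6*I*pi/7) 
  chi_5          1             exp(-4*I*pi/7)  exp(6*I*pi/7)   exp(2*I*pi/7)   exp(-2*I*pi/7)  exp(-6*I*pi/7)  exp(4*I*pi/7) 
  chi_6          1             exp(-2*I*pi/7)  exp(-4*I*pi/7)  exp(-6*I*pi/7)  exp(6*I*pi/7)   exp(4*I*pi/7)   exp(2*I*pi/7) 

Spot check: chi_4(4) = zeta_7^(4*4) = zeta_7^16 = exp(4*I*pi/7).

Explanation: Z/7Z is abelian, so all 7 irreducible complex representations are 1-dimensional. They are given by chi_k(m) = zeta_7^(k*m) for k = 0,...,6. Row orthogonality: sum_m chi_k(m) conj(chi_l(m)) = 7 * [k = l].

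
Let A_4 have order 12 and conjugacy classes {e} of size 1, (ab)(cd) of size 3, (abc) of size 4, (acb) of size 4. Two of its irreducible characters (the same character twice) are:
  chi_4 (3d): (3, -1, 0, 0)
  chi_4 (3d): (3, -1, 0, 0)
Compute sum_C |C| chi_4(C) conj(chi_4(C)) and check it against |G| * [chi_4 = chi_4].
Sum = 12 = |G| = 12; so <chi_4, chi_4> = 1 (norm-1 confirms irreducibility).

Solution. Compute term by term over conjugacy classes (|C| * chi_4(C) * conj(chi_4(C))):
  1*(3)*conj(3) + 3*(-1)*conj(-1) + 4*(0)*conj(0) + 4*(0)*conj(0)
  = (9) + (3) + (0) + (0)
  = 12.
(Exp terms are combined using exp(i*s)*conj(exp(i*t)) = exp(i*(s-t)), and sums of them are collapsed using the identity that for every m > 1 the m distinct m-th roots of unity sum to 0, e.g. 1 + exp(2*I*pi/3) + exp(-2*I*pi/3) = 0.)
Dividing by |G| = 12 gives 12/12 = 1, matching the row-orthogonality relation <chi_4, chi_4> = [chi_4 = chi_4].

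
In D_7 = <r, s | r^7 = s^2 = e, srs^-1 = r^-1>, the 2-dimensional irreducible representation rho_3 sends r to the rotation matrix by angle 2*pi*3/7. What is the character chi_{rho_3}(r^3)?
chi_{rho_3}(r^3) = 2*cos(2*pi*3*3/7) = -2*cos(3*pi/7)

Proof sketch: rho_3(r^3) is rotation by angle 2*pi*3*3/7, whose trace is 2*cos(2*pi*3*3/7) = -2*cos(3*pi/7).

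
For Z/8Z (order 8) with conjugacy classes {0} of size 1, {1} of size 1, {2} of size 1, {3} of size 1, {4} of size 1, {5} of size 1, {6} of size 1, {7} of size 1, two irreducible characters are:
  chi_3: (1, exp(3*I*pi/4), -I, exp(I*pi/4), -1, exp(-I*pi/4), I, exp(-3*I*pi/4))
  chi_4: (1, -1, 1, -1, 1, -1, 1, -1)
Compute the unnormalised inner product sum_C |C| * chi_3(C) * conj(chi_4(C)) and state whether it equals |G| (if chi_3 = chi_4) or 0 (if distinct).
Sum = 0; so <chi_3, chi_4> = 0 (distinct irreducibles are orthogonal).

Proof sketch: Compute term by term over conjugacy classes (|C| * chi_3(C) * conj(chi_4(C))):
  1*(1)*conj(1) + 1*(exp(3*I*pi/4))*conj(-1) + 1*(-I)*conj(1) + 1*(exp(I*pi/4))*conj(-1) + 1*(-1)*conj(1) + 1*(exp(-I*pi/4))*conj(-1) + 1*(I)*conj(1) + 1*(exp(-3*I*pi/4))*conj(-1)
  = (1) + (-exp(3*I*pi/4)) + (-I) + (-exp(I*pi/4)) + (-1) + (-exp(-I*pi/4)) + (I) + (-exp(-3*I*pi/4))
  = 0.
(Exp terms are combined using exp(i*s)*conj(exp(i*t)) = exp(i*(s-t)), and sums of them are collapsed using the identity that for every m > 1 the m distinct m-th roots of unity sum to 0, e.g. 1 + exp(2*I*pi/3) + exp(-2*I*pi/3) = 0.)
Dividing by |G| = 8 gives 0/8 = 0, matching the row-orthogonality relation <chi_3, chi_4> = [chi_3 = chi_4].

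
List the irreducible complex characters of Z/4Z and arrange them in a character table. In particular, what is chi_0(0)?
Character table of Z/4Z (irreps indexed chi_0,...,chi_3 with chi_k(m) = zeta_4^(k*m), zeta_4 = exp(2*pi*i/4)):
  irrep \ class  {0} (size 1)  {1} (size 1)  {2} (size 1)  {3} (size 1)
  chi_0          1             1             1             1           
  chi_1          1             I             -1            -I          
  chi_2          1             -1            1             -1          
  chi_3          1             -I            -1            I           

Spot check: chi_0(0) = zeta_4^(0*0) = zeta_4^0 = 1.

Proof sketch: Z/4Z is abelian, so all 4 irreducible complex representations are 1-dimensional. They are given by chi_k(m) = zeta_4^(k*m) for k = 0,...,3. Row orthogonality: sum_m chi_k(m) conj(chi_l(m)) = 4 * [k = l].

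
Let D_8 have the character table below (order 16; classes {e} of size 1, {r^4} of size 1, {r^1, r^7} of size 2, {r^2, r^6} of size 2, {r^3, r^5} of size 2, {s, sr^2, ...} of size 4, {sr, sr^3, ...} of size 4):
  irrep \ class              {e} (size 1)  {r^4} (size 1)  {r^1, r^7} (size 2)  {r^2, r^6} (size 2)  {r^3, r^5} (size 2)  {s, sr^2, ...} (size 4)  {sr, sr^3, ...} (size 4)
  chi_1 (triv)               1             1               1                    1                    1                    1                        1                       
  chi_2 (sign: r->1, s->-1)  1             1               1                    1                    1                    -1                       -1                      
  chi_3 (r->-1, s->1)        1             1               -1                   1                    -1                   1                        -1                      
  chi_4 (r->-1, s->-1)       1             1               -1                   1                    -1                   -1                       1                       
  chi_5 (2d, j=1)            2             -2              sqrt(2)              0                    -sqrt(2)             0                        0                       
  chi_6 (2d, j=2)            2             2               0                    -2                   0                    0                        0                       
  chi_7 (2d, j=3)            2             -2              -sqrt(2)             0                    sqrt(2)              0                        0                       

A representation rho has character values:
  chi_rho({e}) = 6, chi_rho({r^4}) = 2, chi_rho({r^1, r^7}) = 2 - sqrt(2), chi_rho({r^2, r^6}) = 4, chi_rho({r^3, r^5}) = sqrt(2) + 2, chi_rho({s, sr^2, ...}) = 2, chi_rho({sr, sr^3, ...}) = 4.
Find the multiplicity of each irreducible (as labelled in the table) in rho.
Multiplicities: chi_1: 3, chi_2: 0, chi_3: 0, chi_4: 1, chi_5: 0, chi_6: 0, chi_7: 1.

Why: Use <chi_rho, chi> = (1/|G|) sum_C |C| * chi_rho(C) * conj(chi(C)) with |G| = 16 for each irreducible chi in the table:
  <chi_rho, chi_1> = (1/16)[1*(6)*conj(1) + 1*(2)*conj(1) + 2*(2 - sqrt(2))*conj(1) + 2*(4)*conj(1) + 2*(sqrt(2) + 2)*conj(1) + 4*(2)*conj(1) + 4*(4)*conj(1)]
      = (1/16)[(6) + (2) + (4 - 2*sqrt(2)) + (8) + (2*sqrt(2) + 4) + (8) + (16)] = 48/16 = 3
  <chi_rho, chi_2> = (1/16)[1*(6)*conj(1) + 1*(2)*conj(1) + 2*(2 - sqrt(2))*conj(1) + 2*(4)*conj(1) + 2*(sqrt(2) + 2)*conj(1) + 4*(2)*conj(-1) + 4*(4)*conj(-1)]
      = (1/16)[(6) + (2) + (4 - 2*sqrt(2)) + (8) + (2*sqrt(2) + 4) + (-8) + (-16)] = 0/16 = 0
  <chi_rho, chi_3> = (1/16)[1*(6)*conj(1) + 1*(2)*conj(1) + 2*(2 - sqrt(2))*conj(-1) + 2*(4)*conj(1) + 2*(sqrt(2) + 2)*conj(-1) + 4*(2)*conj(1) + 4*(4)*conj(-1)]
      = (1/16)[(6) + (2) + (-4 + 2*sqrt(2)) + (8) + (-4 - 2*sqrt(2)) + (8) + (-16)] = 0/16 = 0
  <chi_rho, chi_4> = (1/16)[1*(6)*conj(1) + 1*(2)*conj(1) + 2*(2 - sqrt(2))*conj(-1) + 2*(4)*conj(1) + 2*(sqrt(2) + 2)*conj(-1) + 4*(2)*conj(-1) + 4*(4)*conj(1)]
      = (1/16)[(6) + (2) + (-4 + 2*sqrt(2)) + (8) + (-4 - 2*sqrt(2)) + (-8) + (16)] = 16/16 = 1
  <chi_rho, chi_5> = (1/16)[1*(6)*conj(2) + 1*(2)*conj(-2) + 2*(2 - sqrt(2))*conj(sqrt(2)) + 2*(4)*conj(0) + 2*(sqrt(2) + 2)*conj(-sqrt(2)) + 4*(2)*conj(0) + 4*(4)*conj(0)]
      = (1/16)[(12) + (-4) + (-4 + 4*sqrt(2)) + (0) + (-4*sqrt(2) - 4) + (0) + (0)] = 0/16 = 0
  <chi_rho, chi_6> = (1/16)[1*(6)*conj(2) + 1*(2)*conj(2) + 2*(2 - sqrt(2))*conj(0) + 2*(4)*conj(-2) + 2*(sqrt(2) + 2)*conj(0) + 4*(2)*conj(0) + 4*(4)*conj(0)]
      = (1/16)[(12) + (4) + (0) + (-16) + (0) + (0) + (0)] = 0/16 = 0
  <chi_rho, chi_7> = (1/16)[1*(6)*conj(2) + 1*(2)*conj(-2) + 2*(2 - sqrt(2))*conj(-sqrt(2)) + 2*(4)*conj(0) + 2*(sqrt(2) + 2)*conj(sqrt(2)) + 4*(2)*conj(0) + 4*(4)*conj(0)]
      = (1/16)[(12) + (-4) + (4 - 4*sqrt(2)) + (0) + (4 + 4*sqrt(2)) + (0) + (0)] = 16/16 = 1
Dimension check: dim(rho) = sum (mult * dim) = 3*1 + 0*1 + 0*1 + 1*1 + 0*2 + 0*2 + 1*2 = 6 = chi_rho(e) = 6.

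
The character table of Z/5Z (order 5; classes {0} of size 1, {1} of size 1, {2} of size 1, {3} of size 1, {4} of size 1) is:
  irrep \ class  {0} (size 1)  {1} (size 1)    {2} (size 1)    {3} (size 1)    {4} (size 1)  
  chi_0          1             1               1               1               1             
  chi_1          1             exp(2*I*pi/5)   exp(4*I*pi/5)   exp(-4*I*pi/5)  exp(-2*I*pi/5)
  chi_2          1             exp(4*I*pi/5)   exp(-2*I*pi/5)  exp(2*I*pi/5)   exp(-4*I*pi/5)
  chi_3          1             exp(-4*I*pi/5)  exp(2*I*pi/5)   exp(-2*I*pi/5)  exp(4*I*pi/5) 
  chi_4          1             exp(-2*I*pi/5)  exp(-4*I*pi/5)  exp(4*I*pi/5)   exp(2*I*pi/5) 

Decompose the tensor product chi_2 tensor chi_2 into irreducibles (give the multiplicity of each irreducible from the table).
chi_2 tensor chi_2 = chi_4 (all other irreducibles have multiplicity 0).

Details: The character of a tensor product is the pointwise product (chi_2 * chi_2)(C) = chi_2(C) * chi_2(C):
  {0}: (1)*(1), {1}: (exp(4*I*pi/5))*(exp(4*I*pi/5)), {2}: (exp(-2*I*pi/5))*(exp(-2*I*pi/5)), {3}: (exp(2*I*pi/5))*(exp(2*I*pi/5)), {4}: (exp(-4*I*pi/5))*(exp(-4*I*pi/5))
so (chi_2 * chi_2) takes values
  {0} -> 1, {1} -> exp(-2*I*pi/5), {2} -> exp(-4*I*pi/5), {3} -> exp(4*I*pi/5), {4} -> exp(2*I*pi/5).
Now take the inner product of this character with each irreducible chi from the table, <chi_2*chi_2, chi> = (1/5) sum_C |C| (chi_2*chi_2)(C) conj(chi(C)):
  <chi_2*chi_2, chi_0> = (1/5)[1*(1)*conj(1) + 1*(exp(-2*I*pi/5))*conj(1) + 1*(exp(-4*I*pi/5))*conj(1) + 1*(exp(4*I*pi/5))*conj(1) + 1*(exp(2*I*pi/5))*conj(1)]
      = (1/5)[(1) + (exp(-2*I*pi/5)) + (exp(-4*I*pi/5)) + (exp(4*I*pi/5)) + (exp(2*I*pi/5))] = 0/5 = 0
  <chi_2*chi_2, chi_1> = (1/5)[1*(1)*conj(1) + 1*(exp(-2*I*pi/5))*conj(exp(2*I*pi/5)) + 1*(exp(-4*I*pi/5))*conj(exp(4*I*pi/5)) + 1*(exp(4*I*pi/5))*conj(exp(-4*I*pi/5)) + 1*(exp(2*I*pi/5))*conj(exp(-2*I*pi/5))]
      = (1/5)[(1) + (exp(-4*I*pi/5)) + (exp(2*I*pi/5)) + (exp(-2*I*pi/5)) + (exp(4*I*pi/5))] = 0/5 = 0
  <chi_2*chi_2, chi_2> = (1/5)[1*(1)*conj(1) + 1*(exp(-2*I*pi/5))*conj(exp(4*I*pi/5)) + 1*(exp(-4*I*pi/5))*conj(exp(-2*I*pi/5)) + 1*(exp(4*I*pi/5))*conj(exp(2*I*pi/5)) + 1*(exp(2*I*pi/5))*conj(exp(-4*I*pi/5))]
      = (1/5)[(1) + (exp(4*I*pi/5)) + (exp(-2*I*pi/5)) + (exp(2*I*pi/5)) + (exp(-4*I*pi/5))] = 0/5 = 0
  <chi_2*chi_2, chi_3> = (1/5)[1*(1)*conj(1) + 1*(exp(-2*I*pi/5))*conj(exp(-4*I*pi/5)) + 1*(exp(-4*I*pi/5))*conj(exp(2*I*pi/5)) + 1*(exp(4*I*pi/5))*conj(exp(-2*I*pi/5)) + 1*(exp(2*I*pi/5))*conj(exp(4*I*pi/5))]
      = (1/5)[(1) + (exp(2*I*pi/5)) + (exp(4*I*pi/5)) + (exp(-4*I*pi/5)) + (exp(-2*I*pi/5))] = 0/5 = 0
  <chi_2*chi_2, chi_4> = (1/5)[1*(1)*conj(1) + 1*(exp(-2*I*pi/5))*conj(exp(-2*I*pi/5)) + 1*(exp(-4*I*pi/5))*conj(exp(-4*I*pi/5)) + 1*(exp(4*I*pi/5))*conj(exp(4*I*pi/5)) + 1*(exp(2*I*pi/5))*conj(exp(2*I*pi/5))]
      = (1/5)[(1) + (1) + (1) + (1) + (1)] = 5/5 = 1
(Exp terms are combined using exp(i*s)*conj(exp(i*t)) = exp(i*(s-t)), and sums of them are collapsed using the identity that for every m > 1 the m distinct m-th roots of unity sum to 0, e.g. 1 + exp(2*I*pi/3) + exp(-2*I*pi/3) = 0.)
Hence the multiplicities are chi_4: 1. Dimension check: dim(chi_2)*dim(chi_2) = 1*1 = 1 and sum (mult * dim) = 1*1 = 1.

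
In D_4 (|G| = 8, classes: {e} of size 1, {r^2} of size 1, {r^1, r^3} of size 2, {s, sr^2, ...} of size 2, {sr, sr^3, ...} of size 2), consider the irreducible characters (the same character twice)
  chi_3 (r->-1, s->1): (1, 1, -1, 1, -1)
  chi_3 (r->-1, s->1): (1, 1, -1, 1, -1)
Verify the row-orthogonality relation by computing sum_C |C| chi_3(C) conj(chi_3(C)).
Sum = 8 = |G| = 8; so <chi_3, chi_3> = 1 (norm-1 confirms irreducibility).

Justification: Compute term by term over conjugacy classes (|C| * chi_3(C) * conj(chi_3(C))):
  1*(1)*conj(1) + 1*(1)*conj(1) + 2*(-1)*conj(-1) + 2*(1)*conj(1) + 2*(-1)*conj(-1)
  = (1) + (1) + (2) + (2) + (2)
  = 8.
Dividing by |G| = 8 gives 8/8 = 1, matching the row-orthogonality relation <chi_3, chi_3> = [chi_3 = chi_3].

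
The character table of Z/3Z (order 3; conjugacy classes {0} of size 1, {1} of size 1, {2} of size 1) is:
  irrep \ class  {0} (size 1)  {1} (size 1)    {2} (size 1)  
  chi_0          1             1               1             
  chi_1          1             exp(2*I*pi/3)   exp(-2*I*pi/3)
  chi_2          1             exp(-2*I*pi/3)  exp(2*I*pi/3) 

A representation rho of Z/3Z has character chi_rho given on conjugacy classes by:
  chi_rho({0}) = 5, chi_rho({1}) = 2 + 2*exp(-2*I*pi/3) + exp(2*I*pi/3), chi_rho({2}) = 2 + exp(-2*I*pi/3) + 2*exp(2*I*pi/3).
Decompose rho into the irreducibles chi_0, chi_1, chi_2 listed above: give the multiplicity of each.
Multiplicities: chi_0: 2, chi_1: 1, chi_2: 2.

Working: Use <chi_rho, chi> = (1/|G|) sum_C |C| * chi_rho(C) * conj(chi(C)) with |G| = 3 for each irreducible chi in the table:
  <chi_rho, chi_0> = (1/3)[1*(5)*conj(1) + 1*(2 + 2*exp(-2*I*pi/3) + exp(2*I*pi/3))*conj(1) + 1*(2 + exp(-2*I*pi/3) + 2*exp(2*I*pi/3))*conj(1)]
      = (1/3)[(5) + (2 + 2*exp(-2*I*pi/3) + exp(2*I*pi/3)) + (2 + exp(-2*I*pi/3) + 2*exp(2*I*pi/3))] = 6/3 = 2
  <chi_rho, chi_1> = (1/3)[1*(5)*conj(1) + 1*(2 + 2*exp(-2*I*pi/3) + exp(2*I*pi/3))*conj(exp(2*I*pi/3)) + 1*(2 + exp(-2*I*pi/3) + 2*exp(2*I*pi/3))*conj(exp(-2*I*pi/3))]
      = (1/3)[(5) + (-1) + (-1)] = 3/3 = 1
  <chi_rho, chi_2> = (1/3)[1*(5)*conj(1) + 1*(2 + 2*exp(-2*I*pi/3) + exp(2*I*pi/3))*conj(exp(-2*I*pi/3)) + 1*(2 + exp(-2*I*pi/3) + 2*exp(2*I*pi/3))*conj(exp(2*I*pi/3))]
      = (1/3)[(5) + (2 + exp(-2*I*pi/3) + 2*exp(2*I*pi/3)) + (2 + 2*exp(-2*I*pi/3) + exp(2*I*pi/3))] = 6/3 = 2
(Exp terms are combined using exp(i*s)*conj(exp(i*t)) = exp(i*(s-t)), and sums of them are collapsed using the identity that for every m > 1 the m distinct m-th roots of unity sum to 0, e.g. 1 + exp(2*I*pi/3) + exp(-2*I*pi/3) = 0.)
Dimension check: dim(rho) = sum (mult * dim) = 2*1 + 1*1 + 2*1 = 5 = chi_rho(e) = 5.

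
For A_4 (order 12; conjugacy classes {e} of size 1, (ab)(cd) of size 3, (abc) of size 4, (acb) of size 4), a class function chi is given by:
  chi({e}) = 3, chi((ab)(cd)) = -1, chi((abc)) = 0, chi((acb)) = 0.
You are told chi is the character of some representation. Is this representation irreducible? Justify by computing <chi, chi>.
Irreducible: <chi, chi> = 1.

Solution. <chi, chi> = (1/|G|) sum_C |C| * |chi(C)|^2 = (1/12)[1*|3|^2 + 3*|-1|^2 + 4*|0|^2 + 4*|0|^2]
  = (1/12)[(9) + (3) + (0) + (0)] = 12/12 = 1.
(Exp terms are combined using exp(i*s)*conj(exp(i*t)) = exp(i*(s-t)), and sums of them are collapsed using the identity that for every m > 1 the m distinct m-th roots of unity sum to 0, e.g. 1 + exp(2*I*pi/3) + exp(-2*I*pi/3) = 0.)
A character is irreducible iff <chi, chi> = 1, so this representation is irreducible.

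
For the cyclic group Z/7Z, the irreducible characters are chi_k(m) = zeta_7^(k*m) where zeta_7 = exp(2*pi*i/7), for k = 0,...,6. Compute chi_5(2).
chi_5(2) = zeta_7^10 = exp(6*I*pi/7)

chi_5(2) = zeta_7^(5*2) = zeta_7^10. Since zeta_7^7 = 1, this equals zeta_7^3 = exp(2*pi*i*3/7) = exp(6*I*pi/7).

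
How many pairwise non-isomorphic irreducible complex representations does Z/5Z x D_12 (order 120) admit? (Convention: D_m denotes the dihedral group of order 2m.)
45

Proof sketch: The number of irreducible complex representations of a finite group equals its number of conjugacy classes. For a direct product, #classes(G x H) = #classes(G) * #classes(H). Z/5Z has 5 classes (abelian), D_12 has 9 classes, so 5 * 9 = 45, so Z/5Z x D_12 (order 120) has exactly 45 irreducible complex representations.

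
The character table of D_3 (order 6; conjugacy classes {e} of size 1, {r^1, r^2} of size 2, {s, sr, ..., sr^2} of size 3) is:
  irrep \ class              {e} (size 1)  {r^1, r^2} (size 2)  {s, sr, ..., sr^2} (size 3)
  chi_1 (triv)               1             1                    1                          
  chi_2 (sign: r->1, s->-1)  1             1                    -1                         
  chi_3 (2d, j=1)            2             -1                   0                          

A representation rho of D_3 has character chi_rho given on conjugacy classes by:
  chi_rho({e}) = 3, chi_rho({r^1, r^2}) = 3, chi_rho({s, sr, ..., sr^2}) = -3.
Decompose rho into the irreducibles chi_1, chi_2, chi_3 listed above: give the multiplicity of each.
Multiplicities: chi_1: 0, chi_2: 3, chi_3: 0.

Details: Use <chi_rho, chi> = (1/|G|) sum_C |C| * chi_rho(C) * conj(chi(C)) with |G| = 6 for each irreducible chi in the table:
  <chi_rho, chi_1> = (1/6)[1*(3)*conj(1) + 2*(3)*conj(1) + 3*(-3)*conj(1)]
      = (1/6)[(3) + (6) + (-9)] = 0/6 = 0
  <chi_rho, chi_2> = (1/6)[1*(3)*conj(1) + 2*(3)*conj(1) + 3*(-3)*conj(-1)]
      = (1/6)[(3) + (6) + (9)] = 18/6 = 3
  <chi_rho, chi_3> = (1/6)[1*(3)*conj(2) + 2*(3)*conj(-1) + 3*(-3)*conj(0)]
      = (1/6)[(6) + (-6) + (0)] = 0/6 = 0
Dimension check: dim(rho) = sum (mult * dim) = 0*1 + 3*1 + 0*2 = 3 = chi_rho(e) = 3.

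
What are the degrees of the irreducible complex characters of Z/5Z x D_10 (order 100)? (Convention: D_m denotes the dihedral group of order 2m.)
Dimensions: 1, 1, 1, 1, 1, 1, 1, 1, 1, 1, 1, 1, 1, 1, 1, 1, 1, 1, 1, 1, 2, 2, 2, 2, 2, 2, 2, 2, 2, 2, 2, 2, 2, 2, 2, 2, 2, 2, 2, 2

Explanation: There are 40 irreducibles (= number of conjugacy classes). Their dimensions d_i satisfy sum d_i^2 = |G| = 100: 1 + 1 + 1 + 1 + 1 + 1 + 1 + 1 + 1 + 1 + 1 + 1 + 1 + 1 + 1 + 1 + 1 + 1 + 1 + 1 + 4 + 4 + 4 + 4 + 4 + 4 + 4 + 4 + 4 + 4 + 4 + 4 + 4 + 4 + 4 + 4 + 4 + 4 + 4 + 4 = 100. (For the product with Z/5Z: each of the 5 1-dim characters of Z/5Z tensors with each irrep of D_10, giving 5 copies of each D_10-dimension.)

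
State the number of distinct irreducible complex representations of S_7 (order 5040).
15

Working: The number of irreducible complex representations of a finite group equals its number of conjugacy classes. Conjugacy classes in S_7 correspond to cycle types, i.e. partitions of 7; there are p(7) = 15 of them, so S_7 (order 5040) has exactly 15 irreducible complex representations.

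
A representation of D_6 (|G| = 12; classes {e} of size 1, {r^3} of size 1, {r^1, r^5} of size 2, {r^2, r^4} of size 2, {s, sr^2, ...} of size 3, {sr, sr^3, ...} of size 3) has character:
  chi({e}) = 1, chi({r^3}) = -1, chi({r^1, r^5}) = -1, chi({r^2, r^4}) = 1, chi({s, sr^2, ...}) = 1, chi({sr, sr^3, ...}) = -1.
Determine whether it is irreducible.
Irreducible: <chi, chi> = 1.

Argument: <chi, chi> = (1/|G|) sum_C |C| * |chi(C)|^2 = (1/12)[1*|1|^2 + 1*|-1|^2 + 2*|-1|^2 + 2*|1|^2 + 3*|1|^2 + 3*|-1|^2]
  = (1/12)[(1) + (1) + (2) + (2) + (3) + (3)] = 12/12 = 1.
A character is irreducible iff <chi, chi> = 1, so this representation is irreducible.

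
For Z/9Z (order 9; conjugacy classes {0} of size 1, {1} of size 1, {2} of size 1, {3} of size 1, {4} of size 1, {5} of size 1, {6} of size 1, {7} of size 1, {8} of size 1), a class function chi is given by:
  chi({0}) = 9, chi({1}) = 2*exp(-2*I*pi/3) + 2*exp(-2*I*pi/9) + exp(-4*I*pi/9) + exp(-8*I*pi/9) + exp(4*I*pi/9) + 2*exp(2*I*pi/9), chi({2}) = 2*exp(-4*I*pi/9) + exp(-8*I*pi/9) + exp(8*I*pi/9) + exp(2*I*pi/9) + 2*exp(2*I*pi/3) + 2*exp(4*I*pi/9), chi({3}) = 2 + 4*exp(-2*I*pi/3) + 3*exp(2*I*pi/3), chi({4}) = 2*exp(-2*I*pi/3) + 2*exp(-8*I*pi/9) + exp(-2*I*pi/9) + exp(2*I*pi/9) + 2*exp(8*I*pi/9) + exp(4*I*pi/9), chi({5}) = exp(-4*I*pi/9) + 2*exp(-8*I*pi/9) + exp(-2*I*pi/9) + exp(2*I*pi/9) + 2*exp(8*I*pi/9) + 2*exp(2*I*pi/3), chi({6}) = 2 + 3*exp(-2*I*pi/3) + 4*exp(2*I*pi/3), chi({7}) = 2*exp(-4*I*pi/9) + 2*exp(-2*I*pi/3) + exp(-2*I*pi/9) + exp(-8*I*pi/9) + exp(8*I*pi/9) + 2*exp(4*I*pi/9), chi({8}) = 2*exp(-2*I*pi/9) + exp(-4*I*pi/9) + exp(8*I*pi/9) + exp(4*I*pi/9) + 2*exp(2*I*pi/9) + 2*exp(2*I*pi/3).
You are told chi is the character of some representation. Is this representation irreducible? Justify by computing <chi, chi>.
Not irreducible (reducible): <chi, chi> = 15 > 1.

Derivation: <chi, chi> = (1/|G|) sum_C |C| * |chi(C)|^2 = (1/9)[1*|9|^2 + 1*|2*exp(-2*I*pi/3) + 2*exp(-2*I*pi/9) + exp(-4*I*pi/9) + exp(-8*I*pi/9) + exp(4*I*pi/9) + 2*exp(2*I*pi/9)|^2 + 1*|2*exp(-4*I*pi/9) + exp(-8*I*pi/9) + exp(8*I*pi/9) + exp(2*I*pi/9) + 2*exp(2*I*pi/3) + 2*exp(4*I*pi/9)|^2 + 1*|2 + 4*exp(-2*I*pi/3) + 3*exp(2*I*pi/3)|^2 + 1*|2*exp(-2*I*pi/3) + 2*exp(-8*I*pi/9) + exp(-2*I*pi/9) + exp(2*I*pi/9) + 2*exp(8*I*pi/9) + exp(4*I*pi/9)|^2 + 1*|exp(-4*I*pi/9) + 2*exp(-8*I*pi/9) + exp(-2*I*pi/9) + exp(2*I*pi/9) + 2*exp(8*I*pi/9) + 2*exp(2*I*pi/3)|^2 + 1*|2 + 3*exp(-2*I*pi/3) + 4*exp(2*I*pi/3)|^2 + 1*|2*exp(-4*I*pi/9) + 2*exp(-2*I*pi/3) + exp(-2*I*pi/9) + exp(-8*I*pi/9) + exp(8*I*pi/9) + 2*exp(4*I*pi/9)|^2 + 1*|2*exp(-2*I*pi/9) + exp(-4*I*pi/9) + exp(8*I*pi/9) + exp(4*I*pi/9) + 2*exp(2*I*pi/9) + 2*exp(2*I*pi/3)|^2]
  = (1/9)[(81) + (15 + 9*exp(-4*I*pi/9) + 7*exp(-2*I*pi/3) + 8*exp(-2*I*pi/9) + 9*exp(-8*I*pi/9) + 9*exp(8*I*pi/9) + 8*exp(2*I*pi/9) + 7*exp(2*I*pi/3) + 9*exp(4*I*pi/9)) + (15 + 8*exp(-4*I*pi/9) + 7*exp(-2*I*pi/3) + 9*exp(-2*I*pi/9) + 9*exp(-8*I*pi/9) + 9*exp(8*I*pi/9) + 9*exp(2*I*pi/9) + 7*exp(2*I*pi/3) + 8*exp(4*I*pi/9)) + (3) + (15 + 9*exp(-4*I*pi/9) + 7*exp(-2*I*pi/3) + 9*exp(-2*I*pi/9) + 8*exp(-8*I*pi/9) + 8*exp(8*I*pi/9) + 9*exp(2*I*pi/9) + 7*exp(2*I*pi/3) + 9*exp(4*I*pi/9)) + (15 + 9*exp(-4*I*pi/9) + 7*exp(-2*I*pi/3) + 9*exp(-2*I*pi/9) + 8*exp(-8*I*pi/9) + 8*exp(8*I*pi/9) + 9*exp(2*I*pi/9) + 7*exp(2*I*pi/3) + 9*exp(4*I*pi/9)) + (3) + (15 + 8*exp(-4*I*pi/9) + 7*exp(-2*I*pi/3) + 9*exp(-2*I*pi/9) + 9*exp(-8*I*pi/9) + 9*exp(8*I*pi/9) + 9*exp(2*I*pi/9) + 7*exp(2*I*pi/3) + 8*exp(4*I*pi/9)) + (15 + 9*exp(-4*I*pi/9) + 7*exp(-2*I*pi/3) + 8*exp(-2*I*pi/9) + 9*exp(-8*I*pi/9) + 9*exp(8*I*pi/9) + 8*exp(2*I*pi/9) + 7*exp(2*I*pi/3) + 9*exp(4*I*pi/9))] = 135/9 = 15.
(Exp terms are combined using exp(i*s)*conj(exp(i*t)) = exp(i*(s-t)), and sums of them are collapsed using the identity that for every m > 1 the m distinct m-th roots of unity sum to 0, e.g. 1 + exp(2*I*pi/3) + exp(-2*I*pi/3) = 0.)
A character is irreducible iff <chi, chi> = 1, so this representation is reducible.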